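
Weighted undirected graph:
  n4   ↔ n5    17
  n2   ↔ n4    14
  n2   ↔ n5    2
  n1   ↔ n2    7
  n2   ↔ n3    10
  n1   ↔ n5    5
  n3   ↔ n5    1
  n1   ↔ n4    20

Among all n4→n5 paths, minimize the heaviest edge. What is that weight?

Checking several routes:
n4→n1→n2→n5: max(20, 7, 2) = 20
n4→n5: max(17) = 17
n4→n2→n3→n5: max(14, 10, 1) = 14
n4→n2→n1→n5: max(14, 7, 5) = 14
n4→n2→n5: max(14, 2) = 14
n4→n1→n5: max(20, 5) = 20
Smallest bottleneck: 14.

14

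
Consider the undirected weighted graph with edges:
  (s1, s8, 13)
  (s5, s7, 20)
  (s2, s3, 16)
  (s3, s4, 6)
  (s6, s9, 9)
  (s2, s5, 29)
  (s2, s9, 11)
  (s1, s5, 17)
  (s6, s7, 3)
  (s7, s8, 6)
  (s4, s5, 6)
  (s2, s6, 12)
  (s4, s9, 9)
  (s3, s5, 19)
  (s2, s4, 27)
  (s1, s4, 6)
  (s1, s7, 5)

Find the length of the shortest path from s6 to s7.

Checking several routes:
s6-s2-s3-s4-s1-s7: 12 + 16 + 6 + 6 + 5 = 45
s6-s9-s4-s1-s8-s7: 9 + 9 + 6 + 13 + 6 = 43
s6-s7: 3
s6-s9-s4-s5-s7: 9 + 9 + 6 + 20 = 44
s6-s9-s4-s1-s7: 9 + 9 + 6 + 5 = 29
s6-s2-s9-s4-s1-s7: 12 + 11 + 9 + 6 + 5 = 43
The minimum is 3.

3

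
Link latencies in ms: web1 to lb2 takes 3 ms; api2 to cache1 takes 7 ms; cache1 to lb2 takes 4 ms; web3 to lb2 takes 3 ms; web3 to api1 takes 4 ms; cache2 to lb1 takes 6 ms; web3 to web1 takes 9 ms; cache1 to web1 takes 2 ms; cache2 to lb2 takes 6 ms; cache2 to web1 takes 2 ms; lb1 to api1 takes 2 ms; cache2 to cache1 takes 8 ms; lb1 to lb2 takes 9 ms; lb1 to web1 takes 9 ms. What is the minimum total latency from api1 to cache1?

Some routes from api1 to cache1:
api1 -> lb1 -> cache2 -> web1 -> cache1: 2 + 6 + 2 + 2 = 12
api1 -> web3 -> lb2 -> web1 -> cache1: 4 + 3 + 3 + 2 = 12
api1 -> web3 -> web1 -> cache1: 4 + 9 + 2 = 15
api1 -> lb1 -> web1 -> cache1: 2 + 9 + 2 = 13
api1 -> web3 -> lb2 -> cache1: 4 + 3 + 4 = 11
The minimum is 11 ms.

11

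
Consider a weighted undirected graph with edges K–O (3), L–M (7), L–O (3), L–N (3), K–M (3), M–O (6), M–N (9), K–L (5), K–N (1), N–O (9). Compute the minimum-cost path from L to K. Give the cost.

4

Checking several routes:
L-K: 5
L-O-K: 3 + 3 = 6
L-M-K: 7 + 3 = 10
L-N-K: 3 + 1 = 4
Best route has total 4.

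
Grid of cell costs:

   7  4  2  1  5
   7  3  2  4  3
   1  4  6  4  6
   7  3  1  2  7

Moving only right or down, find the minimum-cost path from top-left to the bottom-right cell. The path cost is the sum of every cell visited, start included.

31

One optimal route is (0,0) (0,1) (0,2) (0,3) (1,3) (2,3) (3,3) (3,4).
Its cost is 7 + 4 + 2 + 1 + 4 + 4 + 2 + 7 = 31.
(Top row then right column would cost 35.)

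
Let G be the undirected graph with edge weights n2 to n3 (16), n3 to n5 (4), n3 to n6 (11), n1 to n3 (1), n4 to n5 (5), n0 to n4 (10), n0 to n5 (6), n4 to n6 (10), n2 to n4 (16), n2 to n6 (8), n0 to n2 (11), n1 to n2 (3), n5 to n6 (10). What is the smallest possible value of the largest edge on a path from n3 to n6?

Comparing a few candidate routes:
n3→n5→n0→n2→n6: max(4, 6, 11, 8) = 11
n3→n5→n4→n0→n2→n6: max(4, 5, 10, 11, 8) = 11
n3→n5→n6: max(4, 10) = 10
n3→n5→n4→n6: max(4, 5, 10) = 10
n3→n5→n0→n4→n6: max(4, 6, 10, 10) = 10
n3→n1→n2→n6: max(1, 3, 8) = 8
Smallest bottleneck: 8.

8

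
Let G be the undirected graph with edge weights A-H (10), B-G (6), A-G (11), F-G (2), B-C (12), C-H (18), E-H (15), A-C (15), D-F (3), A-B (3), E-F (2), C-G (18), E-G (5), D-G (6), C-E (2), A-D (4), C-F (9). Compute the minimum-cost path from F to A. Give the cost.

7

Comparing a few candidate routes:
F-G-B-A: 2 + 6 + 3 = 11
F-G-A: 2 + 11 = 13
F-G-D-A: 2 + 6 + 4 = 12
F-E-G-D-A: 2 + 5 + 6 + 4 = 17
F-E-G-B-A: 2 + 5 + 6 + 3 = 16
F-D-A: 3 + 4 = 7
Best route has total 7.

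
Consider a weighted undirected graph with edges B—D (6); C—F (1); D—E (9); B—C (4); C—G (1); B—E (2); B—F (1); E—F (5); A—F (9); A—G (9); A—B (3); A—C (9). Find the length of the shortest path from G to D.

9

Checking several routes:
G-C-F-B-D: 1 + 1 + 1 + 6 = 9
G-C-B-D: 1 + 4 + 6 = 11
G-C-F-B-E-D: 1 + 1 + 1 + 2 + 9 = 14
G-C-F-E-B-D: 1 + 1 + 5 + 2 + 6 = 15
G-C-F-E-D: 1 + 1 + 5 + 9 = 16
G-C-B-E-D: 1 + 4 + 2 + 9 = 16
The minimum is 9.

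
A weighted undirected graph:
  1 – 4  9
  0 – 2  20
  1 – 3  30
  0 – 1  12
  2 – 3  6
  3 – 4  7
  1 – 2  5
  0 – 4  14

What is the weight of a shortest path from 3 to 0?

21

Some routes from 3 to 0:
3 - 2 - 0: 6 + 20 = 26
3 - 2 - 1 - 4 - 0: 6 + 5 + 9 + 14 = 34
3 - 4 - 1 - 0: 7 + 9 + 12 = 28
3 - 4 - 0: 7 + 14 = 21
3 - 2 - 1 - 0: 6 + 5 + 12 = 23
Shortest: 21.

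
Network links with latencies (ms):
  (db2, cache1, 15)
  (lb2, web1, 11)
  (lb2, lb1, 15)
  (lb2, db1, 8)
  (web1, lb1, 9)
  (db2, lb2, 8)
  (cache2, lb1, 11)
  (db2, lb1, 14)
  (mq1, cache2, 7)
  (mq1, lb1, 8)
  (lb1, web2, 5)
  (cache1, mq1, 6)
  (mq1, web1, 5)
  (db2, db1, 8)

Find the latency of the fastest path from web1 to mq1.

5

Comparing a few candidate routes:
web1 -> lb2 -> lb1 -> mq1: 11 + 15 + 8 = 34
web1 -> lb1 -> mq1: 9 + 8 = 17
web1 -> lb1 -> cache2 -> mq1: 9 + 11 + 7 = 27
web1 -> mq1: 5
Best route has total 5 ms.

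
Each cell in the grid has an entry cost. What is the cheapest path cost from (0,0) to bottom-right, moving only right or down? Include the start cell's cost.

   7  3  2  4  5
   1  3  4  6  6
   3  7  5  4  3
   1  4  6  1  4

One optimal route is [0,0] [1,0] [2,0] [3,0] [3,1] [3,2] [3,3] [3,4].
Its cost is 7 + 1 + 3 + 1 + 4 + 6 + 1 + 4 = 27.

27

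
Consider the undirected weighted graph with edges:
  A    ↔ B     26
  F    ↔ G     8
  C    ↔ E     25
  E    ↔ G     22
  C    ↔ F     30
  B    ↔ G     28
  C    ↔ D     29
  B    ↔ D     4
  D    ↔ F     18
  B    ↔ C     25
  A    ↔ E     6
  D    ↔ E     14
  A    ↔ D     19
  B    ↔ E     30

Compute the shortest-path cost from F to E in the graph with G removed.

A few of the F→E routes:
F → D → B → A → E: 18 + 4 + 26 + 6 = 54
F → D → B → E: 18 + 4 + 30 = 52
F → C → E: 30 + 25 = 55
F → D → E: 18 + 14 = 32
F → D → A → E: 18 + 19 + 6 = 43
Shortest: 32.

32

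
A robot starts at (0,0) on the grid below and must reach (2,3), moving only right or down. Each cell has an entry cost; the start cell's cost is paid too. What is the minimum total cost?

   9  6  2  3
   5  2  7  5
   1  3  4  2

24

Path (0,0) -> (1,0) -> (2,0) -> (2,1) -> (2,2) -> (2,3): 9 + 5 + 1 + 3 + 4 + 2 = 24.
(Top row then right column would cost 27.)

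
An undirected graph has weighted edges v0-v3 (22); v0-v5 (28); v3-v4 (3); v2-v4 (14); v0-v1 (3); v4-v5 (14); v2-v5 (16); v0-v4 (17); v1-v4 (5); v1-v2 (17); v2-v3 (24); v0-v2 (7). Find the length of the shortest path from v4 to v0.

8

Checking several routes:
v4 -> v3 -> v0: 3 + 22 = 25
v4 -> v0: 17
v4 -> v2 -> v0: 14 + 7 = 21
v4 -> v1 -> v0: 5 + 3 = 8
The minimum is 8.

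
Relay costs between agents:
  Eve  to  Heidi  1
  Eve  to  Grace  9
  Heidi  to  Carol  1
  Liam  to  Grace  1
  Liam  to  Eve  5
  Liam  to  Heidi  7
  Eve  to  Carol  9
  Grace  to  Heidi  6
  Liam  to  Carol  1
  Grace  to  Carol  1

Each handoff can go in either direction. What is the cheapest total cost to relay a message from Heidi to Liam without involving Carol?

Paths from Heidi to Liam avoiding Carol:
Heidi - Grace - Eve - Liam: 6 + 9 + 5 = 20
Heidi - Eve - Grace - Liam: 1 + 9 + 1 = 11
Heidi - Grace - Liam: 6 + 1 = 7
Heidi - Liam: 7
Heidi - Eve - Liam: 1 + 5 = 6
The minimum is 6.

6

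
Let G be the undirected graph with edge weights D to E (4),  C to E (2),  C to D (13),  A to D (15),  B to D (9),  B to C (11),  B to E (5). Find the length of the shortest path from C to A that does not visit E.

Paths from C to A avoiding E:
C → B → D → A: 11 + 9 + 15 = 35
C → D → A: 13 + 15 = 28
Shortest: 28.

28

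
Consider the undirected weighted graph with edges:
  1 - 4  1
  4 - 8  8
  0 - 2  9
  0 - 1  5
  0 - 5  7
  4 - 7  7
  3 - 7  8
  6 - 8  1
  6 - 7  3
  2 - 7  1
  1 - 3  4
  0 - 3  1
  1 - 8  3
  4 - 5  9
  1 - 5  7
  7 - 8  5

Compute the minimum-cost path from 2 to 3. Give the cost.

9

Checking several routes:
2 -> 7 -> 3: 1 + 8 = 9
2 -> 7 -> 8 -> 1 -> 3: 1 + 5 + 3 + 4 = 13
2 -> 0 -> 3: 9 + 1 = 10
2 -> 7 -> 6 -> 8 -> 1 -> 3: 1 + 3 + 1 + 3 + 4 = 12
Best route has total 9.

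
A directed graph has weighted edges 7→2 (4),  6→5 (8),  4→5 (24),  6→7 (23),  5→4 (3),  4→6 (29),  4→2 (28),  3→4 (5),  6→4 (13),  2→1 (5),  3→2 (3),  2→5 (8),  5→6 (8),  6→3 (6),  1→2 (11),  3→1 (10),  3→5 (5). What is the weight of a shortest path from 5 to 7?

Paths from 5 to 7:
5→4→6→7: 3 + 29 + 23 = 55
5→6→7: 8 + 23 = 31
Shortest: 31.

31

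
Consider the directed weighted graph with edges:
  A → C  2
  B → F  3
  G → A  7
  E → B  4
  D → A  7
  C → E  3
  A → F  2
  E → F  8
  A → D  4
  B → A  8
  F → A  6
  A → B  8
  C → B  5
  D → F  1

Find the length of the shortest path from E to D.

16

Candidate routes:
E - F - A - D: 8 + 6 + 4 = 18
E - B - A - D: 4 + 8 + 4 = 16
E - B - F - A - D: 4 + 3 + 6 + 4 = 17
Shortest: 16.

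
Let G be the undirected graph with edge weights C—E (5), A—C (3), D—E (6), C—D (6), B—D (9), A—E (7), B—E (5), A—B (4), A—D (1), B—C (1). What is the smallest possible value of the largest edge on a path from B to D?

3

Comparing a few candidate routes:
B -> C -> A -> D: max(1, 3, 1) = 3
B -> E -> C -> A -> D: max(5, 5, 3, 1) = 5
B -> A -> D: max(4, 1) = 4
Best route has worst link 3.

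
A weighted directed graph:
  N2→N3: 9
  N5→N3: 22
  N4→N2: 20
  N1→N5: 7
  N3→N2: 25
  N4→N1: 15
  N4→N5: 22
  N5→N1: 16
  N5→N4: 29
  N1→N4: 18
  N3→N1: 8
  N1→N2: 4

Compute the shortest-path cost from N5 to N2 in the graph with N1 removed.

47

Candidate routes:
N5 -> N4 -> N2: 29 + 20 = 49
N5 -> N3 -> N2: 22 + 25 = 47
Shortest: 47.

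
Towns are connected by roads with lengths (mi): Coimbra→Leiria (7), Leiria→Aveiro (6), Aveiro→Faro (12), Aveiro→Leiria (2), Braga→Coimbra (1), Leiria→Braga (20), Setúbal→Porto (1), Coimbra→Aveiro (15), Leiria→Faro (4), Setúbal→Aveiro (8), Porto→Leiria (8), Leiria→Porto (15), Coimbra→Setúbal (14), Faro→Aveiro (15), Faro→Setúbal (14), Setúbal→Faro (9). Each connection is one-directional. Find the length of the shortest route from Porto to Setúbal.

Paths from Porto to Setúbal:
Porto → Leiria → Faro → Setúbal: 8 + 4 + 14 = 26
Porto → Leiria → Braga → Coimbra → Aveiro → Faro → Setúbal: 8 + 20 + 1 + 15 + 12 + 14 = 70
Porto → Leiria → Braga → Coimbra → Setúbal: 8 + 20 + 1 + 14 = 43
Porto → Leiria → Aveiro → Faro → Setúbal: 8 + 6 + 12 + 14 = 40
The minimum is 26 mi.

26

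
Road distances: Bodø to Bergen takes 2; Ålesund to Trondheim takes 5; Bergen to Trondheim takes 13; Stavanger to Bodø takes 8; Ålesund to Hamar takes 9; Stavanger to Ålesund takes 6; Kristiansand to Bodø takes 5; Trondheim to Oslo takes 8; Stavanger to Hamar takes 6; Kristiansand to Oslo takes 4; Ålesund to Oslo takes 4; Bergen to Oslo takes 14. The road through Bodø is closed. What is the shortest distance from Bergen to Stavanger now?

24

Some routes from Bergen to Stavanger avoiding Bodø:
Bergen -> Oslo -> Trondheim -> Ålesund -> Stavanger: 14 + 8 + 5 + 6 = 33
Bergen -> Trondheim -> Ålesund -> Stavanger: 13 + 5 + 6 = 24
Bergen -> Trondheim -> Oslo -> Ålesund -> Stavanger: 13 + 8 + 4 + 6 = 31
Bergen -> Oslo -> Ålesund -> Stavanger: 14 + 4 + 6 = 24
Bergen -> Trondheim -> Ålesund -> Hamar -> Stavanger: 13 + 5 + 9 + 6 = 33
Bergen -> Oslo -> Ålesund -> Hamar -> Stavanger: 14 + 4 + 9 + 6 = 33
Shortest: 24.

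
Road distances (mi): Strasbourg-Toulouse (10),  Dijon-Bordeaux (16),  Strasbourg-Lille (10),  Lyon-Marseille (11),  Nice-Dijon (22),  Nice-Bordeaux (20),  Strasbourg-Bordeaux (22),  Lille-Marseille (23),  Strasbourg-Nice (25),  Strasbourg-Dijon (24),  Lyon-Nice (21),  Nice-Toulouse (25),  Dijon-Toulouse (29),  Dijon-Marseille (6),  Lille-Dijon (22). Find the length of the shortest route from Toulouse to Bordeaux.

A few of the Toulouse→Bordeaux routes:
Toulouse-Strasbourg-Bordeaux: 10 + 22 = 32
Toulouse-Strasbourg-Nice-Bordeaux: 10 + 25 + 20 = 55
Toulouse-Strasbourg-Dijon-Bordeaux: 10 + 24 + 16 = 50
Toulouse-Nice-Bordeaux: 25 + 20 = 45
Toulouse-Dijon-Bordeaux: 29 + 16 = 45
Shortest: 32 mi.

32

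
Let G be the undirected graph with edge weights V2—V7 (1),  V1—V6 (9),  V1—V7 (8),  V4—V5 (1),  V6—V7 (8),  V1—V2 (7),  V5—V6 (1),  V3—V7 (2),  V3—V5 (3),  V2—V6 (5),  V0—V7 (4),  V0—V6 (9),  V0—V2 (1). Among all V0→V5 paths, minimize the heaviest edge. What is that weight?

Some routes from V0 to V5:
V0 -> V2 -> V6 -> V7 -> V3 -> V5: max(1, 5, 8, 2, 3) = 8
V0 -> V2 -> V7 -> V3 -> V5: max(1, 1, 2, 3) = 3
V0 -> V7 -> V2 -> V6 -> V5: max(4, 1, 5, 1) = 5
V0 -> V2 -> V6 -> V5: max(1, 5, 1) = 5
V0 -> V7 -> V3 -> V5: max(4, 2, 3) = 4
V0 -> V2 -> V7 -> V6 -> V5: max(1, 1, 8, 1) = 8
Best route has worst link 3.

3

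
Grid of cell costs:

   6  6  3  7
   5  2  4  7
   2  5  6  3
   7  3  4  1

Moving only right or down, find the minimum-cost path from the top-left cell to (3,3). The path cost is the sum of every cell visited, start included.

26

Take r0c0→r1c0→r1c1→r2c1→r3c1→r3c2→r3c3 for a total of 6 + 5 + 2 + 5 + 3 + 4 + 1 = 26.
(Top row then right column would cost 33.)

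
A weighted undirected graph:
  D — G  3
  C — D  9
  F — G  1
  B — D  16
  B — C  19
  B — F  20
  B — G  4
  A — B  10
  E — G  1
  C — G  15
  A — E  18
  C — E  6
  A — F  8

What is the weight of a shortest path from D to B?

7

Checking several routes:
D -> G -> F -> B: 3 + 1 + 20 = 24
D -> G -> F -> A -> B: 3 + 1 + 8 + 10 = 22
D -> B: 16
D -> C -> E -> G -> B: 9 + 6 + 1 + 4 = 20
D -> G -> B: 3 + 4 = 7
Best route has total 7.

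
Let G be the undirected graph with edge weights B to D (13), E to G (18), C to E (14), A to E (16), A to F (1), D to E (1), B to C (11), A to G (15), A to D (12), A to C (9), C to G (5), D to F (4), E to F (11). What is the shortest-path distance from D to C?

14

Comparing a few candidate routes:
D → A → C: 12 + 9 = 21
D → E → C: 1 + 14 = 15
D → B → C: 13 + 11 = 24
D → F → A → C: 4 + 1 + 9 = 14
D → E → F → A → C: 1 + 11 + 1 + 9 = 22
Best route has total 14.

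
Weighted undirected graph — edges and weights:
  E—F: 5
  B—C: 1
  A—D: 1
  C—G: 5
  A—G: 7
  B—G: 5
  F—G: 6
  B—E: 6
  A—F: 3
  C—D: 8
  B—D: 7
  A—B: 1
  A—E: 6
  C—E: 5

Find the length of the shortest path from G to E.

10

A few of the G→E routes:
G - B - C - E: 5 + 1 + 5 = 11
G - B - E: 5 + 6 = 11
G - C - E: 5 + 5 = 10
G - C - B - E: 5 + 1 + 6 = 12
G - F - E: 6 + 5 = 11
The minimum is 10.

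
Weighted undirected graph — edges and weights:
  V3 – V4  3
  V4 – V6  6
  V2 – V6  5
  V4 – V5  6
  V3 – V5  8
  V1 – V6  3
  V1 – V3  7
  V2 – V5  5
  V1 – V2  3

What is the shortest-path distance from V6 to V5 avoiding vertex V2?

Candidate routes:
V6 → V1 → V3 → V5: 3 + 7 + 8 = 18
V6 → V1 → V3 → V4 → V5: 3 + 7 + 3 + 6 = 19
V6 → V4 → V5: 6 + 6 = 12
V6 → V4 → V3 → V5: 6 + 3 + 8 = 17
Best route has total 12.

12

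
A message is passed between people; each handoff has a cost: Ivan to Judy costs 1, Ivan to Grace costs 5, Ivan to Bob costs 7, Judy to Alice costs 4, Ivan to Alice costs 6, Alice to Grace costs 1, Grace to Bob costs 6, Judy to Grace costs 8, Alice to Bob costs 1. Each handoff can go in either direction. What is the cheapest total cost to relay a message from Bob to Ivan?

6

A few of the Bob→Ivan routes:
Bob → Ivan: 7
Bob → Alice → Grace → Ivan: 1 + 1 + 5 = 7
Bob → Alice → Judy → Ivan: 1 + 4 + 1 = 6
Best route has total 6.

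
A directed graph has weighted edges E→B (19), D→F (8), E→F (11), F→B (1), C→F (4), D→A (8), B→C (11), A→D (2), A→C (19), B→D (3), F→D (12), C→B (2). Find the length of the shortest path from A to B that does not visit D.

Paths from A to B avoiding D:
A→C→F→B: 19 + 4 + 1 = 24
A→C→B: 19 + 2 = 21
Shortest: 21.

21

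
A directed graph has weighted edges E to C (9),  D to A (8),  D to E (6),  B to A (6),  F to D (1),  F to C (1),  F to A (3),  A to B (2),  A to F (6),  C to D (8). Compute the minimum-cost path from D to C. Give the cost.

15

Routes from D to C:
D→E→C: 6 + 9 = 15
D→A→F→C: 8 + 6 + 1 = 15
Shortest: 15.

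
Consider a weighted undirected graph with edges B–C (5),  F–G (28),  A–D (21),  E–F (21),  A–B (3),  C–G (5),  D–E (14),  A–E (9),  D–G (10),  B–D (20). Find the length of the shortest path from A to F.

30

Checking several routes:
A -> E -> F: 9 + 21 = 30
A -> D -> E -> F: 21 + 14 + 21 = 56
A -> B -> C -> G -> D -> E -> F: 3 + 5 + 5 + 10 + 14 + 21 = 58
A -> B -> C -> G -> F: 3 + 5 + 5 + 28 = 41
The minimum is 30.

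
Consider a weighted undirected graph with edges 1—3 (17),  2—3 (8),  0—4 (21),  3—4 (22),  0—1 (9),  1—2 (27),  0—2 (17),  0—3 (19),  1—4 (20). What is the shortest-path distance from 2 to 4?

Comparing a few candidate routes:
2 - 3 - 4: 8 + 22 = 30
2 - 0 - 4: 17 + 21 = 38
2 - 3 - 1 - 4: 8 + 17 + 20 = 45
Best route has total 30.

30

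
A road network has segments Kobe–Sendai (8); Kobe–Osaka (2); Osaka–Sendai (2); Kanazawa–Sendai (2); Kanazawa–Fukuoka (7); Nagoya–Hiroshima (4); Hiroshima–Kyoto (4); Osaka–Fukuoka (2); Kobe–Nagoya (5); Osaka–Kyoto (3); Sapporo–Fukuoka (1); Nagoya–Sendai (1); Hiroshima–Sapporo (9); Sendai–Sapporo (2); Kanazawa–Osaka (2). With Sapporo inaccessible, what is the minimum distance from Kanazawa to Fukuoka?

Some routes from Kanazawa to Fukuoka avoiding Sapporo:
Kanazawa→Osaka→Fukuoka: 2 + 2 = 4
Kanazawa→Fukuoka: 7
Kanazawa→Sendai→Osaka→Fukuoka: 2 + 2 + 2 = 6
Kanazawa→Sendai→Kobe→Osaka→Fukuoka: 2 + 8 + 2 + 2 = 14
Kanazawa→Sendai→Nagoya→Kobe→Osaka→Fukuoka: 2 + 1 + 5 + 2 + 2 = 12
Kanazawa→Sendai→Nagoya→Hiroshima→Kyoto→Osaka→Fukuoka: 2 + 1 + 4 + 4 + 3 + 2 = 16
The minimum is 4 km.

4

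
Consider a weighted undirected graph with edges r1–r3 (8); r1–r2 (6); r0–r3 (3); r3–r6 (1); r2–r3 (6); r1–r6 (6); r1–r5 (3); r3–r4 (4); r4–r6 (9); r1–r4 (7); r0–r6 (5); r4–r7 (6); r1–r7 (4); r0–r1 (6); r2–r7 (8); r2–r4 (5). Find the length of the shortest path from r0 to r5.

Checking several routes:
r0-r3-r6-r1-r5: 3 + 1 + 6 + 3 = 13
r0-r1-r5: 6 + 3 = 9
r0-r6-r1-r5: 5 + 6 + 3 = 14
The minimum is 9.

9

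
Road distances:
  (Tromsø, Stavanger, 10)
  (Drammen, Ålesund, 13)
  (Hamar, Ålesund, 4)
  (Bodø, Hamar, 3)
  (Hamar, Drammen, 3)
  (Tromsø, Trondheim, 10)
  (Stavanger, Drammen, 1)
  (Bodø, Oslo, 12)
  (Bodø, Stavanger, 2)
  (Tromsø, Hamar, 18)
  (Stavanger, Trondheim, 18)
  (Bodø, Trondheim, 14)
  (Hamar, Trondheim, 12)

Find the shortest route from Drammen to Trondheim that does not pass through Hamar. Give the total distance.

17

Candidate routes:
Drammen → Stavanger → Trondheim: 1 + 18 = 19
Drammen → Stavanger → Tromsø → Trondheim: 1 + 10 + 10 = 21
Drammen → Stavanger → Bodø → Trondheim: 1 + 2 + 14 = 17
Shortest: 17.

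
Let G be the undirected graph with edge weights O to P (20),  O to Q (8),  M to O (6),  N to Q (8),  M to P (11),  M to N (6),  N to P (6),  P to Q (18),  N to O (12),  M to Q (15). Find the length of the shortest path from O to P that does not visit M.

18

Comparing a few candidate routes:
O - N - P: 12 + 6 = 18
O - Q - N - P: 8 + 8 + 6 = 22
O - P: 20
Shortest: 18.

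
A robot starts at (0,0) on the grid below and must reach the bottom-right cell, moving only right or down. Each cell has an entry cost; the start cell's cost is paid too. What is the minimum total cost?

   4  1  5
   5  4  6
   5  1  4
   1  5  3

17

Cheapest: r0c0→r0c1→r1c1→r2c1→r2c2→r3c2
  4 + 1 + 4 + 1 + 4 + 3 = 17
For comparison, the top-then-right route costs 23.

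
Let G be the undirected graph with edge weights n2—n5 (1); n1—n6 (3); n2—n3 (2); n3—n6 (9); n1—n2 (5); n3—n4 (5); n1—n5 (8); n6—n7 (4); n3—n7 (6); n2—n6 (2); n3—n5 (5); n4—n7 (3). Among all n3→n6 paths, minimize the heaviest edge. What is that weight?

Some routes from n3 to n6:
n3 -> n2 -> n6: max(2, 2) = 2
n3 -> n2 -> n1 -> n6: max(2, 5, 3) = 5
n3 -> n4 -> n7 -> n6: max(5, 3, 4) = 5
n3 -> n5 -> n2 -> n1 -> n6: max(5, 1, 5, 3) = 5
Smallest bottleneck: 2.

2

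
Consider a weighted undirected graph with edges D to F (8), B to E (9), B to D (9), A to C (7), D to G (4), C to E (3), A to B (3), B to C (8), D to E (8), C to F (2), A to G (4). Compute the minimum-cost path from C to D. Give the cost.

10

Checking several routes:
C - F - D: 2 + 8 = 10
C - B - D: 8 + 9 = 17
C - E - D: 3 + 8 = 11
C - A - G - D: 7 + 4 + 4 = 15
Shortest: 10.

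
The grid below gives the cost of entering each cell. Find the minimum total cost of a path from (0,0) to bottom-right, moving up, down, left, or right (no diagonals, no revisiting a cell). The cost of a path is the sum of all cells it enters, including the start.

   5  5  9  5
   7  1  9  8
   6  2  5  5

Path (0,0) -> (0,1) -> (1,1) -> (2,1) -> (2,2) -> (2,3): 5 + 5 + 1 + 2 + 5 + 5 = 23.

23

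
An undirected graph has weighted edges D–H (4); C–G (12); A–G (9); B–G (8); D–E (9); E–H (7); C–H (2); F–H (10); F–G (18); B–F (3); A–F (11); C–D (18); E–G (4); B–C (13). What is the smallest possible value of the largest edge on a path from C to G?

Checking several routes:
C → H → F → A → G: max(2, 10, 11, 9) = 11
C → H → D → E → G: max(2, 4, 9, 4) = 9
C → G: max(12) = 12
C → H → F → B → G: max(2, 10, 3, 8) = 10
C → H → E → G: max(2, 7, 4) = 7
Best route has worst link 7.

7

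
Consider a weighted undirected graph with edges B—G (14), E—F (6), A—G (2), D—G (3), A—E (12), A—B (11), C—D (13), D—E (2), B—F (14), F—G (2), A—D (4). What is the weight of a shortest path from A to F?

Comparing a few candidate routes:
A-D-G-F: 4 + 3 + 2 = 9
A-D-E-F: 4 + 2 + 6 = 12
A-G-F: 2 + 2 = 4
A-G-D-E-F: 2 + 3 + 2 + 6 = 13
Best route has total 4.

4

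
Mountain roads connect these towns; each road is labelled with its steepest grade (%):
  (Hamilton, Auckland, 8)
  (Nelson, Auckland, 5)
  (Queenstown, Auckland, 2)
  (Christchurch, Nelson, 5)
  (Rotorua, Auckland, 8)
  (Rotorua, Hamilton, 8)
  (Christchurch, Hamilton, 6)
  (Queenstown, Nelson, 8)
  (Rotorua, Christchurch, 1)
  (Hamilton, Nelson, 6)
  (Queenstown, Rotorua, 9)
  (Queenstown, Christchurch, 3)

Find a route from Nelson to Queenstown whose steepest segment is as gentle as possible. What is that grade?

5

A few of the Nelson→Queenstown routes:
Nelson→Christchurch→Queenstown: max(5, 3) = 5
Nelson→Auckland→Queenstown: max(5, 2) = 5
Nelson→Hamilton→Christchurch→Queenstown: max(6, 6, 3) = 6
Smallest bottleneck: 5%.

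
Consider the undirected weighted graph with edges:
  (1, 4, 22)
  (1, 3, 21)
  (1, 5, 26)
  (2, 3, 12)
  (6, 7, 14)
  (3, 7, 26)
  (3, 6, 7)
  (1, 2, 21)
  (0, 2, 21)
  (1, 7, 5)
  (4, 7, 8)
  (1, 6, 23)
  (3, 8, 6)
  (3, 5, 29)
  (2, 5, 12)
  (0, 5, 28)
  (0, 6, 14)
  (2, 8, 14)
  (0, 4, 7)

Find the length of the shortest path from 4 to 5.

35

Some routes from 4 to 5:
4→7→1→2→5: 8 + 5 + 21 + 12 = 46
4→0→2→5: 7 + 21 + 12 = 40
4→7→1→5: 8 + 5 + 26 = 39
4→0→5: 7 + 28 = 35
Best route has total 35.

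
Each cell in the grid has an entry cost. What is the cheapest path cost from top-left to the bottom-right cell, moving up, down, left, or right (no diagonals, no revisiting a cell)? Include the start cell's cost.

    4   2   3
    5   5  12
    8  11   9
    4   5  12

Take r0c0→r1c0→r2c0→r3c0→r3c1→r3c2 for a total of 4 + 5 + 8 + 4 + 5 + 12 = 38.

38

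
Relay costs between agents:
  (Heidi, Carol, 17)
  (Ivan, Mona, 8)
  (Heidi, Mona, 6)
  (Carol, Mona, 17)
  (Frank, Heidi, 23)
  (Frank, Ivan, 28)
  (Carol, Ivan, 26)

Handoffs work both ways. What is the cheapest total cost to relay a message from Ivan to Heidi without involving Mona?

43

Candidate routes:
Ivan -> Carol -> Heidi: 26 + 17 = 43
Ivan -> Frank -> Heidi: 28 + 23 = 51
The minimum is 43.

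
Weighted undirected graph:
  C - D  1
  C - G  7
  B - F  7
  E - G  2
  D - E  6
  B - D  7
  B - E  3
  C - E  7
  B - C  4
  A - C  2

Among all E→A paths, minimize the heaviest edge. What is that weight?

4

Some routes from E to A:
E → B → D → C → A: max(3, 7, 1, 2) = 7
E → G → C → A: max(2, 7, 2) = 7
E → D → B → C → A: max(6, 7, 4, 2) = 7
E → B → C → A: max(3, 4, 2) = 4
E → D → C → A: max(6, 1, 2) = 6
The minimum achievable maximum is 4.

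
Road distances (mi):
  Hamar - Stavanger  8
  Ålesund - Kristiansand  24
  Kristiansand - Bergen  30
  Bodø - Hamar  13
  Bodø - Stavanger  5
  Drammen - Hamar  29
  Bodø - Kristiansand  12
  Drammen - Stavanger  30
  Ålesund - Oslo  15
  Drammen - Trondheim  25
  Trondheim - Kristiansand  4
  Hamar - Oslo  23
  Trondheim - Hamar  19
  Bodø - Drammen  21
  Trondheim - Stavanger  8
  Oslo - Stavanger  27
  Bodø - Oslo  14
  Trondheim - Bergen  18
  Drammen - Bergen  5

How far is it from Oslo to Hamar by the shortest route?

23

A few of the Oslo→Hamar routes:
Oslo-Stavanger-Hamar: 27 + 8 = 35
Oslo-Bodø-Hamar: 14 + 13 = 27
Oslo-Hamar: 23
Oslo-Bodø-Stavanger-Hamar: 14 + 5 + 8 = 27
The minimum is 23 mi.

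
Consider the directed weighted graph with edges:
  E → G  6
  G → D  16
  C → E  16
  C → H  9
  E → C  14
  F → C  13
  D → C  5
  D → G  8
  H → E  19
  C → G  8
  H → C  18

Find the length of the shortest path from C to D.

Candidate routes:
C -> E -> G -> D: 16 + 6 + 16 = 38
C -> H -> E -> G -> D: 9 + 19 + 6 + 16 = 50
C -> G -> D: 8 + 16 = 24
Best route has total 24.

24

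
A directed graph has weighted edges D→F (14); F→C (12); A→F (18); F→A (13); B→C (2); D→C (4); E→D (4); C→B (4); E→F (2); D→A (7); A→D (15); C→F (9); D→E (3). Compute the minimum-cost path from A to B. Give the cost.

23

Routes from A to B:
A - D - E - F - C - B: 15 + 3 + 2 + 12 + 4 = 36
A - D - C - B: 15 + 4 + 4 = 23
A - D - F - C - B: 15 + 14 + 12 + 4 = 45
A - F - C - B: 18 + 12 + 4 = 34
The minimum is 23.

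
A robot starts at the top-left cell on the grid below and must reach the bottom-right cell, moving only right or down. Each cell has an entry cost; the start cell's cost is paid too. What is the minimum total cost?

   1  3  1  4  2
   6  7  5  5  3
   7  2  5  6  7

Best path: (0,0) -> (0,1) -> (0,2) -> (0,3) -> (0,4) -> (1,4) -> (2,4)
Cost: 1 + 3 + 1 + 4 + 2 + 3 + 7 = 21

21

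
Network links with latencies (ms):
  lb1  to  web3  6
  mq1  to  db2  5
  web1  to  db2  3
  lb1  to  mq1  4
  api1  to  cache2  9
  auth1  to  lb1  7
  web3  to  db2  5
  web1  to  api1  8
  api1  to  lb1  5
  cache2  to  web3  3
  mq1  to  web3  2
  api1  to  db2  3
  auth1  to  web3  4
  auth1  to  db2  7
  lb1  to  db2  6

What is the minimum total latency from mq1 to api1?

8

Checking several routes:
mq1 → lb1 → api1: 4 + 5 = 9
mq1 → web3 → lb1 → api1: 2 + 6 + 5 = 13
mq1 → web3 → db2 → api1: 2 + 5 + 3 = 10
mq1 → db2 → api1: 5 + 3 = 8
mq1 → web3 → cache2 → api1: 2 + 3 + 9 = 14
mq1 → lb1 → db2 → api1: 4 + 6 + 3 = 13
Shortest: 8 ms.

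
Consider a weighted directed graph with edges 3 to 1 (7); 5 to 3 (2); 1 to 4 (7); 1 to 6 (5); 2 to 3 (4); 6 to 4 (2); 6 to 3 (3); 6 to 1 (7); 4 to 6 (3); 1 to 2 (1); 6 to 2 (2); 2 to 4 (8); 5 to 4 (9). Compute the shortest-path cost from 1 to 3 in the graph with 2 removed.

8

Candidate routes:
1-4-6-3: 7 + 3 + 3 = 13
1-6-3: 5 + 3 = 8
Shortest: 8.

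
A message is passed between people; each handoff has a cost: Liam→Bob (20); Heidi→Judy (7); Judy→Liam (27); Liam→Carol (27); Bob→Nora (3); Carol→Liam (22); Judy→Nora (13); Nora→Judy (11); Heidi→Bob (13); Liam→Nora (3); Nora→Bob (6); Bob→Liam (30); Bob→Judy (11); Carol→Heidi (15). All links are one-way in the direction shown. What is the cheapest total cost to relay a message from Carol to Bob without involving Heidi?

31

Candidate routes:
Carol→Liam→Bob: 22 + 20 = 42
Carol→Liam→Nora→Bob: 22 + 3 + 6 = 31
The minimum is 31.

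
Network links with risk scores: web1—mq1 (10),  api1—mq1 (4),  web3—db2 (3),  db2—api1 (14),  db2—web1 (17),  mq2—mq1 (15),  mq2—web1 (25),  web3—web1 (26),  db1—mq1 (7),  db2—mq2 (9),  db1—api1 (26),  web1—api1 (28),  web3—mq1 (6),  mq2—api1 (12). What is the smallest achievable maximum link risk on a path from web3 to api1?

6

Some routes from web3 to api1:
web3 → db2 → mq2 → api1: max(3, 9, 12) = 12
web3 → mq1 → mq2 → db2 → api1: max(6, 15, 9, 14) = 15
web3 → db2 → api1: max(3, 14) = 14
web3 → mq1 → api1: max(6, 4) = 6
The minimum achievable maximum is 6.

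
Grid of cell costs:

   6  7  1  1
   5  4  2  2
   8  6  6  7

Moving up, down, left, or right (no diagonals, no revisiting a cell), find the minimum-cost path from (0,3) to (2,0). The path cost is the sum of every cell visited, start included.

Cheapest: (0,3) → (0,2) → (1,2) → (1,1) → (1,0) → (2,0)
  1 + 1 + 2 + 4 + 5 + 8 = 21

21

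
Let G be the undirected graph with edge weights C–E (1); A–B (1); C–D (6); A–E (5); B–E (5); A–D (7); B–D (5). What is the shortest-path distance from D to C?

6

A few of the D→C routes:
D-B-A-E-C: 5 + 1 + 5 + 1 = 12
D-B-E-C: 5 + 5 + 1 = 11
D-A-E-C: 7 + 5 + 1 = 13
D-C: 6
Shortest: 6.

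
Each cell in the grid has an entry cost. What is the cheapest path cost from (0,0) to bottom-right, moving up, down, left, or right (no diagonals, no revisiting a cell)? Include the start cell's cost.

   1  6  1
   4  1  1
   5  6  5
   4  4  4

One optimal route is r0c0 -> r1c0 -> r1c1 -> r1c2 -> r2c2 -> r3c2.
Its cost is 1 + 4 + 1 + 1 + 5 + 4 = 16.

16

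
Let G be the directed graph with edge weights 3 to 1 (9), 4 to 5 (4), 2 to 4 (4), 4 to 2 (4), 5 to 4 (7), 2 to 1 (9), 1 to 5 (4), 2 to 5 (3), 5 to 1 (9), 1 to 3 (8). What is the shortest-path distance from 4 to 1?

13

Paths from 4 to 1:
4-5-1: 4 + 9 = 13
4-2-1: 4 + 9 = 13
4-2-5-1: 4 + 3 + 9 = 16
The minimum is 13.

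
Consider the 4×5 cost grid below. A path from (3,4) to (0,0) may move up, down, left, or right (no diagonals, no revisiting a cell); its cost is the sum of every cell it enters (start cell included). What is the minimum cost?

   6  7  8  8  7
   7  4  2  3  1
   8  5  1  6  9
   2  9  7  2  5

One optimal route is (3,4)→(3,3)→(2,3)→(2,2)→(1,2)→(1,1)→(0,1)→(0,0).
Its cost is 5 + 2 + 6 + 1 + 2 + 4 + 7 + 6 = 33.

33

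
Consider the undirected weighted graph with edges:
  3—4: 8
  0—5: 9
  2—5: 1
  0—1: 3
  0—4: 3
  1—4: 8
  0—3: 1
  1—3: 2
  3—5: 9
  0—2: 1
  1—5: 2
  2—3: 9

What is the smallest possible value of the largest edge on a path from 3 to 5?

1

Comparing a few candidate routes:
3 -> 1 -> 0 -> 2 -> 5: max(2, 3, 1, 1) = 3
3 -> 1 -> 5: max(2, 2) = 2
3 -> 0 -> 1 -> 5: max(1, 3, 2) = 3
3 -> 0 -> 2 -> 5: max(1, 1, 1) = 1
The minimum achievable maximum is 1.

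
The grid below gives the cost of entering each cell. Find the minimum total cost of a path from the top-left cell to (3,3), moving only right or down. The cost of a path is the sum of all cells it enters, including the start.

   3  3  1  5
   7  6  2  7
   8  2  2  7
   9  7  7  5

23

Take [0,0]→[0,1]→[0,2]→[1,2]→[2,2]→[2,3]→[3,3] for a total of 3 + 3 + 1 + 2 + 2 + 7 + 5 = 23.
(Top row then right column would cost 31.)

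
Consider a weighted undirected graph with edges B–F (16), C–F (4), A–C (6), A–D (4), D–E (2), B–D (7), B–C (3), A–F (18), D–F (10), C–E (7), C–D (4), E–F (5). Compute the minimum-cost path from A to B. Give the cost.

Checking several routes:
A - D - B: 4 + 7 = 11
A - D - C - B: 4 + 4 + 3 = 11
A - C - B: 6 + 3 = 9
Best route has total 9.

9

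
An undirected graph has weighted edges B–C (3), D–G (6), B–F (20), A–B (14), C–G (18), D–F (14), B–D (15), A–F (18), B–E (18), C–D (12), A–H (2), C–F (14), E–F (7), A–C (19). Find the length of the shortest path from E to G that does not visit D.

39

Checking several routes:
E-F-A-B-C-G: 7 + 18 + 14 + 3 + 18 = 60
E-F-B-C-G: 7 + 20 + 3 + 18 = 48
E-B-C-G: 18 + 3 + 18 = 39
E-F-A-C-G: 7 + 18 + 19 + 18 = 62
E-F-C-G: 7 + 14 + 18 = 39
Shortest: 39.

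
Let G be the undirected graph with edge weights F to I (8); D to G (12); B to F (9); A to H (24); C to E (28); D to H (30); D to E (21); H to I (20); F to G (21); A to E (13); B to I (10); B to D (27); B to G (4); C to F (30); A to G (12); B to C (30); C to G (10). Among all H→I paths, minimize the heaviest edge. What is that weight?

Comparing a few candidate routes:
H-A-G-B-I: max(24, 12, 4, 10) = 24
H-A-G-F-B-I: max(24, 12, 21, 9, 10) = 24
H-A-G-F-I: max(24, 12, 21, 8) = 24
H-A-G-B-F-I: max(24, 12, 4, 9, 8) = 24
H-I: max(20) = 20
The minimum achievable maximum is 20.

20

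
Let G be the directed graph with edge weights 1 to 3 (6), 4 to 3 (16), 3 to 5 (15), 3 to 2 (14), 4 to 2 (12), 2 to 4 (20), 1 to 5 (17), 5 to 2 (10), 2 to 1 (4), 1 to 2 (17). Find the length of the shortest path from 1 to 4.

37

Checking several routes:
1 -> 5 -> 2 -> 4: 17 + 10 + 20 = 47
1 -> 2 -> 4: 17 + 20 = 37
1 -> 3 -> 2 -> 4: 6 + 14 + 20 = 40
Best route has total 37.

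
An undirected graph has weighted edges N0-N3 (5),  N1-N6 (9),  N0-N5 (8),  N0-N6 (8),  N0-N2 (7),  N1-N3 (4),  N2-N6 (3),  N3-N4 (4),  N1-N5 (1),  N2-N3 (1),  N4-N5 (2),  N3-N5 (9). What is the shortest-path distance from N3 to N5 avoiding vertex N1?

Routes from N3 to N5 avoiding N1:
N3 -> N4 -> N5: 4 + 2 = 6
N3 -> N2 -> N6 -> N0 -> N5: 1 + 3 + 8 + 8 = 20
N3 -> N0 -> N5: 5 + 8 = 13
N3 -> N2 -> N0 -> N5: 1 + 7 + 8 = 16
N3 -> N5: 9
Best route has total 6.

6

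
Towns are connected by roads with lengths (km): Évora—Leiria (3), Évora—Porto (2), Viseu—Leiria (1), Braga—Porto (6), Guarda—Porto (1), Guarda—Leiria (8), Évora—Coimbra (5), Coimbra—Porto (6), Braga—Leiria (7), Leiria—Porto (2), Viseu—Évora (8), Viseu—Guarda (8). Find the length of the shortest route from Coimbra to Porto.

6

Some routes from Coimbra to Porto:
Coimbra→Évora→Porto: 5 + 2 = 7
Coimbra→Évora→Leiria→Porto: 5 + 3 + 2 = 10
Coimbra→Porto: 6
Shortest: 6 km.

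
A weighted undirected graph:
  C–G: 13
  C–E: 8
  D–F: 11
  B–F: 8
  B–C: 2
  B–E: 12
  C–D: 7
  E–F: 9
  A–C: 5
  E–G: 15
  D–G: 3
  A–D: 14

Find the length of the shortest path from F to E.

Checking several routes:
F → B → C → E: 8 + 2 + 8 = 18
F → B → E: 8 + 12 = 20
F → E: 9
Best route has total 9.

9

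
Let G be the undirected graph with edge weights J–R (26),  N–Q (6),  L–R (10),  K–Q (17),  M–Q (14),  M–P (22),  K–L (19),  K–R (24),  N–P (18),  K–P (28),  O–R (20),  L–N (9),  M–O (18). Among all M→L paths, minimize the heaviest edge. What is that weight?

14

Comparing a few candidate routes:
M → Q → K → L: max(14, 17, 19) = 19
M → O → R → L: max(18, 20, 10) = 20
M → Q → N → L: max(14, 6, 9) = 14
M → P → N → Q → K → L: max(22, 18, 6, 17, 19) = 22
The minimum achievable maximum is 14.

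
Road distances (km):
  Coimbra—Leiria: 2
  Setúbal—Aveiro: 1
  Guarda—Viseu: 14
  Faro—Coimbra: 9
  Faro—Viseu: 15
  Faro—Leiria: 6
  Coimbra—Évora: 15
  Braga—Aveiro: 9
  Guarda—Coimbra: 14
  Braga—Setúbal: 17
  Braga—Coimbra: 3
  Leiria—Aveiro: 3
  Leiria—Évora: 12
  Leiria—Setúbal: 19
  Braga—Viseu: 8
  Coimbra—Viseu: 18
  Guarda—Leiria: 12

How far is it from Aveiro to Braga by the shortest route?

Comparing a few candidate routes:
Aveiro→Leiria→Coimbra→Braga: 3 + 2 + 3 = 8
Aveiro→Leiria→Faro→Coimbra→Braga: 3 + 6 + 9 + 3 = 21
Aveiro→Setúbal→Leiria→Coimbra→Braga: 1 + 19 + 2 + 3 = 25
Aveiro→Setúbal→Braga: 1 + 17 = 18
Aveiro→Braga: 9
The minimum is 8 km.

8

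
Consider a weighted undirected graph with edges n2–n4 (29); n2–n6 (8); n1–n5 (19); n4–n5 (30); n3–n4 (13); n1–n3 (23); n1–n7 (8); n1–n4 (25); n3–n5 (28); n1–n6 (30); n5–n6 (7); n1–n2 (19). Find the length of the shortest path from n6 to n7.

34

Checking several routes:
n6 → n1 → n7: 30 + 8 = 38
n6 → n2 → n1 → n7: 8 + 19 + 8 = 35
n6 → n5 → n3 → n1 → n7: 7 + 28 + 23 + 8 = 66
n6 → n5 → n1 → n7: 7 + 19 + 8 = 34
Best route has total 34.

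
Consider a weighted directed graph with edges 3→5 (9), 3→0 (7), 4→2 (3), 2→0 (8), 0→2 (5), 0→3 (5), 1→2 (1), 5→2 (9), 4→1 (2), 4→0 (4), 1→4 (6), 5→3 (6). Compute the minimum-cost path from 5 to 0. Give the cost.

Paths from 5 to 0:
5→3→0: 6 + 7 = 13
5→2→0: 9 + 8 = 17
Best route has total 13.

13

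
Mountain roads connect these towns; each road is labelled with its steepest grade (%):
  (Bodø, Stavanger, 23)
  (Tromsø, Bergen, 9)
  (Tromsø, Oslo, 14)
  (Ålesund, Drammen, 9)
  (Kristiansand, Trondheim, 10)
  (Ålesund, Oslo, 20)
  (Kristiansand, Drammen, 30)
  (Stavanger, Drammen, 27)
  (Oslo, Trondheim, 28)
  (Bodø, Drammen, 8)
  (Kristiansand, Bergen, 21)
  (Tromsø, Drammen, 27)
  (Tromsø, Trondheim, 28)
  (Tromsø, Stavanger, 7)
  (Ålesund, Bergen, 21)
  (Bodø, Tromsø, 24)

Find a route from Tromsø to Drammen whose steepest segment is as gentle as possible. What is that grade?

A few of the Tromsø→Drammen routes:
Tromsø→Oslo→Ålesund→Drammen: max(14, 20, 9) = 20
Tromsø→Stavanger→Bodø→Drammen: max(7, 23, 8) = 23
Tromsø→Bergen→Ålesund→Drammen: max(9, 21, 9) = 21
Smallest bottleneck: 20%.

20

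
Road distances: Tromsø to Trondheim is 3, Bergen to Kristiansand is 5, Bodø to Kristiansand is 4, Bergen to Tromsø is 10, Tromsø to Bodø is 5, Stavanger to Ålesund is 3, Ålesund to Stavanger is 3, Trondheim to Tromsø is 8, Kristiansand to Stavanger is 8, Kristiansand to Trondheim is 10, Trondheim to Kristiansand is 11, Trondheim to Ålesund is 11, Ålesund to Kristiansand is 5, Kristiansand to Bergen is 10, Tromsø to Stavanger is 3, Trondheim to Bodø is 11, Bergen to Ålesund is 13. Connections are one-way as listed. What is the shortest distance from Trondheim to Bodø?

11

Routes from Trondheim to Bodø:
Trondheim - Kristiansand - Bergen - Tromsø - Bodø: 11 + 10 + 10 + 5 = 36
Trondheim - Tromsø - Bodø: 8 + 5 = 13
Trondheim - Ålesund - Kristiansand - Bergen - Tromsø - Bodø: 11 + 5 + 10 + 10 + 5 = 41
Trondheim - Bodø: 11
Best route has total 11.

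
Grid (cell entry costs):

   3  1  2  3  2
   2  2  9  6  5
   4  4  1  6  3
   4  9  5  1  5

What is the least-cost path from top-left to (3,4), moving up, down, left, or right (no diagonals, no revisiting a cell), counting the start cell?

22

Cheapest: [0,0] → [0,1] → [1,1] → [2,1] → [2,2] → [3,2] → [3,3] → [3,4]
  3 + 1 + 2 + 4 + 1 + 5 + 1 + 5 = 22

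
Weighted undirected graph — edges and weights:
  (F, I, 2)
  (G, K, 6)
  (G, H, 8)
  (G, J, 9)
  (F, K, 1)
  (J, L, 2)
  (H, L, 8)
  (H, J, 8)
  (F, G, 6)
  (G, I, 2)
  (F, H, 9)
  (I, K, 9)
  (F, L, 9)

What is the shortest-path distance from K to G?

Comparing a few candidate routes:
K → G: 6
K → I → G: 9 + 2 = 11
K → F → G: 1 + 6 = 7
K → F → I → G: 1 + 2 + 2 = 5
Best route has total 5.

5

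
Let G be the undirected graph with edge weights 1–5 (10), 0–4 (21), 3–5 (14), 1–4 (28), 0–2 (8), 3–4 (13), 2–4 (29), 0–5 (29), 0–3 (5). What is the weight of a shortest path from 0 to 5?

Some routes from 0 to 5:
0→5: 29
0→3→5: 5 + 14 = 19
0→4→3→5: 21 + 13 + 14 = 48
Shortest: 19.

19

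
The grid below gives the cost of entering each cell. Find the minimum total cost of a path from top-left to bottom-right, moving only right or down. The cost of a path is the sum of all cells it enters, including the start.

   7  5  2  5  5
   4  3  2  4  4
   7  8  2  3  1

22

Path [0,0] -> [0,1] -> [0,2] -> [1,2] -> [2,2] -> [2,3] -> [2,4]: 7 + 5 + 2 + 2 + 2 + 3 + 1 = 22.
(Top row then right column would cost 29.)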